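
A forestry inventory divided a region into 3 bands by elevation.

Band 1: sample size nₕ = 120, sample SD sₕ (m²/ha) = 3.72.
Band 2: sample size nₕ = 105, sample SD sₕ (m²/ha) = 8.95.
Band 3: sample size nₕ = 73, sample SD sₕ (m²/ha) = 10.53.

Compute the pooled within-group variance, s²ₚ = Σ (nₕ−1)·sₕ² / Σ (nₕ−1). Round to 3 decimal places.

60.884

Degrees of freedom: 119 + 104 + 72 = 295.
Σ(nₕ−1)sₕ² = 119·13.8384 + 104·80.1025 + 72·110.8809 = 17960.8544.
s²ₚ = 17960.8544 / 295 = 60.88425... → 60.884.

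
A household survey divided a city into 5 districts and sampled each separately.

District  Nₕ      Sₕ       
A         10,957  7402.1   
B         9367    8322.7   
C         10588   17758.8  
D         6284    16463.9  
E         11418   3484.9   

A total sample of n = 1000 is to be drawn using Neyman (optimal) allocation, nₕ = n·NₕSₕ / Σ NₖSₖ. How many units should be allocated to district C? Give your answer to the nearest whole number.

383

Σ NₕSₕ = 10957·7402.1 + 9367·8322.7 + 10588·17758.8 + 6284·16463.9 + 11418·3484.9 = 490343450.8.
Share for C: 188030174.4/490343450.8 = 0.38347.
n_C = 1000 × 0.38347 = 383.466... → 383.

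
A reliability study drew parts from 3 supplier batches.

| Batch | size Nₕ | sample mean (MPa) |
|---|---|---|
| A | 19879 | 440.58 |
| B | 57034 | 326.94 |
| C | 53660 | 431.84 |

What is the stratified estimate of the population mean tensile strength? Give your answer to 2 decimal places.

N = 130573; weights Wₕ = Nₕ/N = (0.1522, 0.4368, 0.4110).
x̄_st = Σ Wₕ·x̄ₕ = 0.1522·440.58 + 0.4368·326.94 + 0.4110·431.84 ≈ 387.3505...
→ 387.35.

387.35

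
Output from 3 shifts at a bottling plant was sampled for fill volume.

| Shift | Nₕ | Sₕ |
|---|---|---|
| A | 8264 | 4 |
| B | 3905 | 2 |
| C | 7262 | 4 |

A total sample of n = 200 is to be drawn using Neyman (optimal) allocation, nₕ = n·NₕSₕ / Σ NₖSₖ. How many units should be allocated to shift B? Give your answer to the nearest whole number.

Σ NₕSₕ = 8264·4 + 3905·2 + 7262·4 = 69914.
Share for B: 7810/69914 = 0.11171.
n_B = 200 × 0.11171 = 22.342... → 22.

22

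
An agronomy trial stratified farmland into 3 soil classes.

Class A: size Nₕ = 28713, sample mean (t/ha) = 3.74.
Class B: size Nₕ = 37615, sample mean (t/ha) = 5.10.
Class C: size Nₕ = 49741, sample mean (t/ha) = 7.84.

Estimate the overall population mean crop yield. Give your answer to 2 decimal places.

N = 116069; weights Wₕ = Nₕ/N = (0.2474, 0.3241, 0.4285).
x̄_st = Σ Wₕ·x̄ₕ = 0.2474·3.74 + 0.3241·5.10 + 0.4285·7.84 ≈ 5.9378...
→ 5.94.

5.94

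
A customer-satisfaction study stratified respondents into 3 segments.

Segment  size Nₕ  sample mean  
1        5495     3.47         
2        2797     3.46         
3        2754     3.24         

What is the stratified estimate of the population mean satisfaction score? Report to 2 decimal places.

N = 11046; weights Wₕ = Nₕ/N = (0.4975, 0.2532, 0.2493).
x̄_st = Σ Wₕ·x̄ₕ = 0.4975·3.47 + 0.2532·3.46 + 0.2493·3.24 ≈ 3.4101...
→ 3.41.

3.41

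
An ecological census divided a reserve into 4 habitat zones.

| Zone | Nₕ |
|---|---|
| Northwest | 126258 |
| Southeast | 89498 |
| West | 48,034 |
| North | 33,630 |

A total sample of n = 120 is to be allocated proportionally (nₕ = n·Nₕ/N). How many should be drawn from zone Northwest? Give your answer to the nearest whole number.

51

N = 126258 + 89498 + 48034 + 33630 = 297420.
n_Northwest = 120·126258/297420 = 50.941... → 51.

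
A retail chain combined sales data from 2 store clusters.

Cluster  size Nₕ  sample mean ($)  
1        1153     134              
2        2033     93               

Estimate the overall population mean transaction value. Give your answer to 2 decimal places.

107.84

x̄_st = (Σ Nₕx̄ₕ) / (Σ Nₕ) = (1153·134 + 2033·93) / 3186
= 343571 / 3186 = 107.8377... → 107.84.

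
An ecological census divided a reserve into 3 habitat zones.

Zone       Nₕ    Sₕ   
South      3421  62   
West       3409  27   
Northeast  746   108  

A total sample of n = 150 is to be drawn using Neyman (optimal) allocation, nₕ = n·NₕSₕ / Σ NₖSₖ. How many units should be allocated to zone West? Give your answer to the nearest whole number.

South: NₕSₕ = 3421·62 = 212102
West: NₕSₕ = 3409·27 = 92043
Northeast: NₕSₕ = 746·108 = 80568
Σ NₕSₕ = 384713.
n_West = 150·92043/384713 = 35.888... → 36.

36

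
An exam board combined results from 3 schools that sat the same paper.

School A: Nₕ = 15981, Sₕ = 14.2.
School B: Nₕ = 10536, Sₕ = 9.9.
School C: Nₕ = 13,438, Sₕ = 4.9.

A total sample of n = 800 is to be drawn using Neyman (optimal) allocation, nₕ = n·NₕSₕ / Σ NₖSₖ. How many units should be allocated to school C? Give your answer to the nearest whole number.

133

A: NₕSₕ = 15981·14.2 = 226930.2
B: NₕSₕ = 10536·9.9 = 104306.4
C: NₕSₕ = 13438·4.9 = 65846.2
Σ NₕSₕ = 397082.8.
n_C = 800·65846.2/397082.8 = 132.660... → 133.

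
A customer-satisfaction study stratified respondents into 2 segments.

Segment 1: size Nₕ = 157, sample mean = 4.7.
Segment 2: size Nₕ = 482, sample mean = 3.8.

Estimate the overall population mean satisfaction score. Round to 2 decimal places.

N = 639; weights Wₕ = Nₕ/N = (0.2457, 0.7543).
x̄_st = Σ Wₕ·x̄ₕ = 0.2457·4.7 + 0.7543·3.8 ≈ 4.0211...
→ 4.02.

4.02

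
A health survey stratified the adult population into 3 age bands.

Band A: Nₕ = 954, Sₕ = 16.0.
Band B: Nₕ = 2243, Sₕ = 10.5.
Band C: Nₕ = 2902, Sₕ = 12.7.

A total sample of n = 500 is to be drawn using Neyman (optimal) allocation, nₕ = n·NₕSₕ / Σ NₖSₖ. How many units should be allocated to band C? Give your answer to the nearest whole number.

244

A: NₕSₕ = 954·16.0 = 15264
B: NₕSₕ = 2243·10.5 = 23551.5
C: NₕSₕ = 2902·12.7 = 36855.4
Σ NₕSₕ = 75670.9.
n_C = 500·36855.4/75670.9 = 243.524... → 244.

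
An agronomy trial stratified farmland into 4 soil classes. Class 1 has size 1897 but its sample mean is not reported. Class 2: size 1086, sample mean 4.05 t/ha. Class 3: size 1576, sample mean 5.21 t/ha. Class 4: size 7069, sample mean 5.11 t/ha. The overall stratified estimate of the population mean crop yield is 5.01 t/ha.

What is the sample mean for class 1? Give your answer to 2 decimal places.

Σ Nₕx̄ₕ = N·μ, so 1897·x̄_1 = 11628·5.01 − (1086·4.05 + 1576·5.21 + 7069·5.11).
= 58256.28 − 48731.85 = 9524.43.
x̄_1 = 9524.43 / 1897 = 5.0208... → 5.02.

5.02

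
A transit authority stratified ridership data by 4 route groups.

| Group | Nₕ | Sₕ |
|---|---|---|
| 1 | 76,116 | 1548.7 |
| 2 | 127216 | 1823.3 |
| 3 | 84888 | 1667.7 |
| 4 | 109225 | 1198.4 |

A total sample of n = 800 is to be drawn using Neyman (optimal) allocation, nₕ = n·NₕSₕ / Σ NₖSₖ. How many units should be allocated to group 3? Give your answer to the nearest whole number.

Σ NₕSₕ = 76116·1548.7 + 127216·1823.3 + 84888·1667.7 + 109225·1198.4 = 622296739.6.
Share for 3: 141567717.6/622296739.6 = 0.22749.
n_3 = 800 × 0.22749 = 181.994... → 182.

182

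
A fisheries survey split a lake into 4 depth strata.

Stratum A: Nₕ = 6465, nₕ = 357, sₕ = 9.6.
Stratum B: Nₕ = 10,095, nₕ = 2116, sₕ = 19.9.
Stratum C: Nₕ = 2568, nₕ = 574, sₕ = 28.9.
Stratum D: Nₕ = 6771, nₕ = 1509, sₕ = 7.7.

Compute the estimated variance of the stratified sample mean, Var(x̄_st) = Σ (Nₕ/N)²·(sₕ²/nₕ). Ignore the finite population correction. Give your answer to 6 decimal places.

N = 25899; Wₕ = Nₕ/N.
stratum A: (6465/25899)²·9.6²/357 = 0.016085898
stratum B: (10095/25899)²·19.9²/2116 = 0.028433947
stratum C: (2568/25899)²·28.9²/574 = 0.014305658
stratum D: (6771/25899)²·7.7²/1509 = 0.002685541
Sum = 0.061511044 → 0.061511.

0.061511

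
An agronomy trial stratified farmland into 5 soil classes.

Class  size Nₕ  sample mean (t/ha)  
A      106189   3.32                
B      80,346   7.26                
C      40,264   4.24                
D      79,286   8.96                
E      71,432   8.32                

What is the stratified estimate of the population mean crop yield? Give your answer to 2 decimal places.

N = 106189 + 80346 + 40264 + 79286 + 71432 = 377517.
Overall mean = Σ (Nₕ/N)·x̄ₕ — weight by population share, not a simple average.
Σ Nₕx̄ₕ = 106189·3.32 + 80346·7.26 + 40264·4.24 + 79286·8.96 + 71432·8.32 = 352547.48 + 583311.96 + 170719.36 + 710402.56 + 594314.24 = 2411295.6.
Divide by N: 2411295.6 / 377517 = 6.3873... → 6.39.

6.39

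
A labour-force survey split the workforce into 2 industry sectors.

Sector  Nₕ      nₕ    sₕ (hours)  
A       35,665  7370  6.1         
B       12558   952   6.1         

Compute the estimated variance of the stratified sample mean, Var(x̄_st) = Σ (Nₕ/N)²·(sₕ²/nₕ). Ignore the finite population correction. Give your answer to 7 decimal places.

N = 48223; Wₕ = Nₕ/N.
sector A: (35665/48223)²·6.1²/7370 = 0.0027616472
sector B: (12558/48223)²·6.1²/952 = 0.0026506674
Sum = 0.0054123145 → 0.0054123.

0.0054123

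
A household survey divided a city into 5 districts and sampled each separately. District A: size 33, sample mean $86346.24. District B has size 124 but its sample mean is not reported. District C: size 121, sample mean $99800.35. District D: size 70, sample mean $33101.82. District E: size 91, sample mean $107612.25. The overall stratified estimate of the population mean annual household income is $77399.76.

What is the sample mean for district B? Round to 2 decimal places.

55995.03

N = 33 + 124 + 121 + 70 + 91 = 439.
Overall total = μ·N = 77399.76·439 = 33978494.64.
Subtract the known strata: 33·86346.24 + 121·99800.35 + 70·33101.82 + 91·107612.25 = 27035110.42.
Remaining total for district B: 33978494.64 − 27035110.42 = 6943384.22.
Divide by its size: 6943384.22 / 124 = 55995.0340... → 55995.03.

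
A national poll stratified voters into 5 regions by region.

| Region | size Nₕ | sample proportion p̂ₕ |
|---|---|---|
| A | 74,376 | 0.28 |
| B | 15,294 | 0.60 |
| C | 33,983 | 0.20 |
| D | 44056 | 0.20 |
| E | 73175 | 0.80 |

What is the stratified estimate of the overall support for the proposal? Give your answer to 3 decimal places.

0.432

N = 74376 + 15294 + 33983 + 44056 + 73175 = 240884.
Overall proportion = Σ (Nₕ/N)·p̂ₕ.
Σ Nₕp̂ₕ = 20825.28 + 9176.4 + 6796.6 + 8811.2 + 58540 = 104149.48.
104149.48 / 240884 = 0.43236... → 0.432.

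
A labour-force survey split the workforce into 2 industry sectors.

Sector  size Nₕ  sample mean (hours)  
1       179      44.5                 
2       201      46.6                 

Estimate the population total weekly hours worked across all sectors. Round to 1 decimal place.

17332.1

Estimate total by summing Nₕ·x̄ₕ over strata.
179·44.5 + 201·46.6 = 7965.5 + 9366.6 = 17332.1.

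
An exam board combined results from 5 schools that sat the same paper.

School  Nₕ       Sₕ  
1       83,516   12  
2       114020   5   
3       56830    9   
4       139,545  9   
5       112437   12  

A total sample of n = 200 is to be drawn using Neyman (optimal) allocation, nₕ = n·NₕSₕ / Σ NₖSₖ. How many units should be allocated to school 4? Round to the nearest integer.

54

Σ NₕSₕ = 83516·12 + 114020·5 + 56830·9 + 139545·9 + 112437·12 = 4688911.
Share for 4: 1255905/4688911 = 0.26785.
n_4 = 200 × 0.26785 = 53.569... → 54.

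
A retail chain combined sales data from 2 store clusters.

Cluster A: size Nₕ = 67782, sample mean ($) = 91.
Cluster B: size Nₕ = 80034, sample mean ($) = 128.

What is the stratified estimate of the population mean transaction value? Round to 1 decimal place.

x̄_st = (Σ Nₕx̄ₕ) / (Σ Nₕ) = (67782·91 + 80034·128) / 147816
= 16412514 / 147816 = 111.033... → 111.0.

111.0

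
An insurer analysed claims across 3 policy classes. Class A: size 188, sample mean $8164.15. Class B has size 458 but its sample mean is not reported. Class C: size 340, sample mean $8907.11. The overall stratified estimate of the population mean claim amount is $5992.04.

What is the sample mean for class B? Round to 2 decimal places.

2936.41

N = 188 + 458 + 340 = 986.
Overall total = μ·N = 5992.04·986 = 5908151.44.
Subtract the known strata: 188·8164.15 + 340·8907.11 = 4563277.6.
Remaining total for class B: 5908151.44 − 4563277.6 = 1344873.84.
Divide by its size: 1344873.84 / 458 = 2936.4058... → 2936.41.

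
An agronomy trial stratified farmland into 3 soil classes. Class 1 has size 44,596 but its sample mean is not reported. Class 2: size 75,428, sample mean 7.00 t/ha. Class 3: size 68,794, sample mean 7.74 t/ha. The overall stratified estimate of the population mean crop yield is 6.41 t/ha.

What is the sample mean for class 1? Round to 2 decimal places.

N = 44596 + 75428 + 68794 = 188818.
Overall total = μ·N = 6.41·188818 = 1210323.38.
Subtract the known strata: 75428·7.00 + 68794·7.74 = 1060461.56.
Remaining total for class 1: 1210323.38 − 1060461.56 = 149861.82.
Divide by its size: 149861.82 / 44596 = 3.3604... → 3.36.

3.36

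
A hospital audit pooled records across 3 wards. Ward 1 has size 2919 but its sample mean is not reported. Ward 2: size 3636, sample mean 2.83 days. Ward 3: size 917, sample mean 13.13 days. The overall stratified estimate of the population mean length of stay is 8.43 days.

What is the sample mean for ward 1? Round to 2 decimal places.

N = 2919 + 3636 + 917 = 7472.
Overall total = μ·N = 8.43·7472 = 62988.96.
Subtract the known strata: 3636·2.83 + 917·13.13 = 22330.09.
Remaining total for ward 1: 62988.96 − 22330.09 = 40658.87.
Divide by its size: 40658.87 / 2919 = 13.9290... → 13.93.

13.93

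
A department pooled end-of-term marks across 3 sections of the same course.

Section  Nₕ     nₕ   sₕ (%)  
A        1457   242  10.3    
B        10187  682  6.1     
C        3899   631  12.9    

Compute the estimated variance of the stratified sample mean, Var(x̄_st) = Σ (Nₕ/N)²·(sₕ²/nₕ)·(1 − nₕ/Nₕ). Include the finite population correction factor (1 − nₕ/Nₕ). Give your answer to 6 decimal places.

N = 15543; Wₕ = Nₕ/N.
section A: (1457/15543)²·10.3²/242·(1 − 242/1457) = 0.003212367
section B: (10187/15543)²·6.1²/682·(1 − 682/10187) = 0.021867746
section C: (3899/15543)²·12.9²/631·(1 − 631/3899) = 0.013909632
Sum = 0.038989746 → 0.038990.

0.038990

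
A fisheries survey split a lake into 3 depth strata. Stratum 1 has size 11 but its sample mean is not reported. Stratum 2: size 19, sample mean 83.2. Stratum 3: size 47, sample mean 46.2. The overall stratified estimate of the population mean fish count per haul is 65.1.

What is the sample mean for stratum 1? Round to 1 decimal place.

114.6

N = 11 + 19 + 47 = 77.
Overall total = μ·N = 65.1·77 = 5012.7.
Subtract the known strata: 19·83.2 + 47·46.2 = 3752.2.
Remaining total for stratum 1: 5012.7 − 3752.2 = 1260.5.
Divide by its size: 1260.5 / 11 = 114.591... → 114.6.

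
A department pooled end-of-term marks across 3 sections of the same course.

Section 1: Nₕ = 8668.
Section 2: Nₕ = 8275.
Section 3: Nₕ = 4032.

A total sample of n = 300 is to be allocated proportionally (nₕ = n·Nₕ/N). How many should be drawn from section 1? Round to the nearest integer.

124

N = 8668 + 8275 + 4032 = 20975.
n_1 = 300·8668/20975 = 123.976... → 124.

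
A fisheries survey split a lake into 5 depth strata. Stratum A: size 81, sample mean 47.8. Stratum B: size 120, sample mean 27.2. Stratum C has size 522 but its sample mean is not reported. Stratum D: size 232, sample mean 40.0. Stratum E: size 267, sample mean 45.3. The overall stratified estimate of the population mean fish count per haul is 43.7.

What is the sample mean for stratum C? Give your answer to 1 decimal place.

47.7

N = 81 + 120 + 522 + 232 + 267 = 1222.
Overall total = μ·N = 43.7·1222 = 53401.4.
Subtract the known strata: 81·47.8 + 120·27.2 + 232·40.0 + 267·45.3 = 28510.9.
Remaining total for stratum C: 53401.4 − 28510.9 = 24890.5.
Divide by its size: 24890.5 / 522 = 47.683... → 47.7.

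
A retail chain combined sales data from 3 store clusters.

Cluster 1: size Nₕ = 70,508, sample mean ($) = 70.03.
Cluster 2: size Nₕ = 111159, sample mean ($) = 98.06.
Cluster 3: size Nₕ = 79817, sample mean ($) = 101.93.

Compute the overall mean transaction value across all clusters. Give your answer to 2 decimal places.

91.68

x̄_st = (Σ Nₕx̄ₕ) / (Σ Nₕ) = (70508·70.03 + 111159·98.06 + 79817·101.93) / 261484
= 23973673.59 / 261484 = 91.6831... → 91.68.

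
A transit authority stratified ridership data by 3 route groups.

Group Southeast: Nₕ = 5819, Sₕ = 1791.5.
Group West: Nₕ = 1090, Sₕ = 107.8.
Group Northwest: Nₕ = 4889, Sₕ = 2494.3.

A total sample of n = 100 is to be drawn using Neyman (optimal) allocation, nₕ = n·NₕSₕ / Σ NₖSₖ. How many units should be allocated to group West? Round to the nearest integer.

Σ NₕSₕ = 5819·1791.5 + 1090·107.8 + 4889·2494.3 = 22736873.2.
Share for West: 117502/22736873.2 = 0.00517.
n_West = 100 × 0.00517 = 0.517... → 1.

1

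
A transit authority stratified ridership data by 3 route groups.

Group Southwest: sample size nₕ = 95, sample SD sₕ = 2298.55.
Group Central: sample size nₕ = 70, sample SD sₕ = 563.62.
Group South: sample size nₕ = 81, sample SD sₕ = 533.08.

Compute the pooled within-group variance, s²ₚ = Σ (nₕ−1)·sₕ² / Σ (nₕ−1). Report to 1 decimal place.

2227515.3

Degrees of freedom: 94 + 69 + 80 = 243.
Σ(nₕ−1)sₕ² = 94·5283332.1025 + 69·317667.5044 + 80·284174.2864 = 541286218.3506.
s²ₚ = 541286218.3506 / 243 = 2227515.302... → 2227515.3.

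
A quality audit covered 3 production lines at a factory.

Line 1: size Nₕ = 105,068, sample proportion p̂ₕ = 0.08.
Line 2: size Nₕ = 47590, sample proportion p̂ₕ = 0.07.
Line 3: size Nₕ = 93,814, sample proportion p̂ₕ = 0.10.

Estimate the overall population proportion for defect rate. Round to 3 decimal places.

0.086

Wₕ = Nₕ/N with N = 246472: 0.4263, 0.1931, 0.3806.
p̂_st = 0.4263·0.08 + 0.1931·0.07 + 0.3806·0.10 ≈ 0.08568... → 0.086.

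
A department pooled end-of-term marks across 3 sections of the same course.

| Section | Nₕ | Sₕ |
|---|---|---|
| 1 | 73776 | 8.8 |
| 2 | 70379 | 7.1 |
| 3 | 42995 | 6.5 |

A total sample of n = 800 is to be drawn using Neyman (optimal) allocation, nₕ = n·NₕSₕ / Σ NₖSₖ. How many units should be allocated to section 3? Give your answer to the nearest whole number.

157

1: NₕSₕ = 73776·8.8 = 649228.8
2: NₕSₕ = 70379·7.1 = 499690.9
3: NₕSₕ = 42995·6.5 = 279467.5
Σ NₕSₕ = 1428387.2.
n_3 = 800·279467.5/1428387.2 = 156.522... → 157.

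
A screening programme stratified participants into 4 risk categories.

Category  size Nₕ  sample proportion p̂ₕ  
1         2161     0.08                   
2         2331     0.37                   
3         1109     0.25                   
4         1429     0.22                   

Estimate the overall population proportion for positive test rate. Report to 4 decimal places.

N = 2161 + 2331 + 1109 + 1429 = 7030.
Overall proportion = Σ (Nₕ/N)·p̂ₕ.
Σ Nₕp̂ₕ = 172.88 + 862.47 + 277.25 + 314.38 = 1626.98.
1626.98 / 7030 = 0.231434... → 0.2314.

0.2314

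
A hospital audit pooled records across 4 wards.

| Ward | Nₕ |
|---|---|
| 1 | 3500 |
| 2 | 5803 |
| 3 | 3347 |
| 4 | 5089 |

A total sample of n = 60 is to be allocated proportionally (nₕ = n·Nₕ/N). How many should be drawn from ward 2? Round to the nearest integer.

N = 3500 + 5803 + 3347 + 5089 = 17739.
n_2 = 60·5803/17739 = 19.628... → 20.

20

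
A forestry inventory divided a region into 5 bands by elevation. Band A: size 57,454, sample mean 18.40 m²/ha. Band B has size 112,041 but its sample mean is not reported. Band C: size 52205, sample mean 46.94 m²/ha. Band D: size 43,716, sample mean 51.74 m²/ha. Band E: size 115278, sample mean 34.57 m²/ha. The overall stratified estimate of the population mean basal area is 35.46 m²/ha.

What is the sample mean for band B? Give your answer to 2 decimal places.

33.42

N = 57454 + 112041 + 52205 + 43716 + 115278 = 380694.
Overall total = μ·N = 35.46·380694 = 13499409.24.
Subtract the known strata: 57454·18.40 + 52205·46.94 + 43716·51.74 + 115278·34.57 = 9754682.6.
Remaining total for band B: 13499409.24 − 9754682.6 = 3744726.64.
Divide by its size: 3744726.64 / 112041 = 33.4228... → 33.42.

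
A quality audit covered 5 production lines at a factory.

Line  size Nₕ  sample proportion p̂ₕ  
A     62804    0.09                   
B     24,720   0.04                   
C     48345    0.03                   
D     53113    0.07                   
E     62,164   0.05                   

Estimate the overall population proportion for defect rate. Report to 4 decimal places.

N = 62804 + 24720 + 48345 + 53113 + 62164 = 251146.
Overall proportion = Σ (Nₕ/N)·p̂ₕ.
Σ Nₕp̂ₕ = 5652.36 + 988.8 + 1450.35 + 3717.91 + 3108.2 = 14917.62.
14917.62 / 251146 = 0.059398... → 0.0594.

0.0594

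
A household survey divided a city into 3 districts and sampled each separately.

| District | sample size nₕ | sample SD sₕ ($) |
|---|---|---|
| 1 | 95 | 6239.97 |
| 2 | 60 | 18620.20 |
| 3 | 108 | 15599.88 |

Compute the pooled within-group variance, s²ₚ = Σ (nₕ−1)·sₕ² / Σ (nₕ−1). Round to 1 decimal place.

1: (95−1)·6239.97² = 94·38937225.6009 = 3660099206.4846
2: (60−1)·18620.20² = 59·346711848.04 = 20455999034.36
3: (108−1)·15599.88² = 107·243356256.0144 = 26039119393.5408
Numerator = 50155217634.3854; denominator = Σ(nₕ−1) = 260.
s²ₚ = 50155217634.3854/260 = 192904683.209... → 192904683.2.

192904683.2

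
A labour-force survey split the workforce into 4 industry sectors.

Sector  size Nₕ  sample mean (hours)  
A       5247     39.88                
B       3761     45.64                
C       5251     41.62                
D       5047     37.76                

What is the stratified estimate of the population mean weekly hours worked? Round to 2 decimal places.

N = 19306; weights Wₕ = Nₕ/N = (0.2718, 0.1948, 0.2720, 0.2614).
x̄_st = Σ Wₕ·x̄ₕ = 0.2718·39.88 + 0.1948·45.64 + 0.2720·41.62 + 0.2614·37.76 ≈ 40.9212...
→ 40.92.

40.92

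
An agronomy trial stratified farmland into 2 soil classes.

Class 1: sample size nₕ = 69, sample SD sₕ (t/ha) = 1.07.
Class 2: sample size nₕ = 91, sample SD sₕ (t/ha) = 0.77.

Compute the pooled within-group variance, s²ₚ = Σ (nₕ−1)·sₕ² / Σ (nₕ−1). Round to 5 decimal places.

0.83047

1: (69−1)·1.07² = 68·1.1449 = 77.8532
2: (91−1)·0.77² = 90·0.5929 = 53.361
Numerator = 131.2142; denominator = Σ(nₕ−1) = 158.
s²ₚ = 131.2142/158 = 0.8304696... → 0.83047.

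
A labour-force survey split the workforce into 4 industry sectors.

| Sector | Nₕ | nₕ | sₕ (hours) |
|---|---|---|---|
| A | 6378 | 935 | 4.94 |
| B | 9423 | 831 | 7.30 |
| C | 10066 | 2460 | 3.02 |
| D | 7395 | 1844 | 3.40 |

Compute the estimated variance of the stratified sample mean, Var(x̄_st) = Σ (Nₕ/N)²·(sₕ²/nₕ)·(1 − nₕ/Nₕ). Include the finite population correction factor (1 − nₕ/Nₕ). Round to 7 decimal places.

N = 33262; Wₕ = Nₕ/N.
sector A: (6378/33262)²·4.94²/935·(1 − 935/6378) = 0.0008189708
sector B: (9423/33262)²·7.30²/831·(1 − 831/9423) = 0.0046927934
sector C: (10066/33262)²·3.02²/2460·(1 − 2460/10066) = 0.0002565638
sector D: (7395/33262)²·3.40²/1844·(1 − 1844/7395) = 0.0002325999
Sum = 0.0060009279 → 0.0060009.

0.0060009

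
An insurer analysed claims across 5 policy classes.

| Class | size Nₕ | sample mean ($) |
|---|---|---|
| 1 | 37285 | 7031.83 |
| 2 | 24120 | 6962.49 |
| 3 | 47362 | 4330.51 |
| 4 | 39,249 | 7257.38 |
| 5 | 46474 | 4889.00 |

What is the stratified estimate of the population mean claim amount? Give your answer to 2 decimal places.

5898.89

x̄_st = (Σ Nₕx̄ₕ) / (Σ Nₕ) = (37285·7031.83 + 24120·6962.49 + 47362·4330.51 + 39249·7257.38 + 46474·4889.00) / 194490
= 1147274948.59 / 194490 = 5898.8891... → 5898.89.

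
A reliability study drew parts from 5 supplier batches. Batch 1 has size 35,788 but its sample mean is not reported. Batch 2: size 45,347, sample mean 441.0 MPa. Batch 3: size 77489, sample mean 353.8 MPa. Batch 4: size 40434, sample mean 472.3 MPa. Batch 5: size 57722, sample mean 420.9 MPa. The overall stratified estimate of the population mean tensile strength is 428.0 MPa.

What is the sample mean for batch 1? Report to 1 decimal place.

N = 35788 + 45347 + 77489 + 40434 + 57722 = 256780.
Overall total = μ·N = 428.0·256780 = 109901840.
Subtract the known strata: 45347·441.0 + 77489·353.8 + 40434·472.3 + 57722·420.9 = 90805803.2.
Remaining total for batch 1: 109901840 − 90805803.2 = 19096036.8.
Divide by its size: 19096036.8 / 35788 = 533.588... → 533.6.

533.6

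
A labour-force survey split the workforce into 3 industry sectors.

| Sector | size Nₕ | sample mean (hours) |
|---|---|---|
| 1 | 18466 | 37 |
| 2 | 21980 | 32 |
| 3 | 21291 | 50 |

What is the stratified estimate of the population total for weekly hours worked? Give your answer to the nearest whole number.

Estimate total by summing Nₕ·x̄ₕ over strata.
18466·37 + 21980·32 + 21291·50 = 683242 + 703360 + 1064550 = 2451152.

2451152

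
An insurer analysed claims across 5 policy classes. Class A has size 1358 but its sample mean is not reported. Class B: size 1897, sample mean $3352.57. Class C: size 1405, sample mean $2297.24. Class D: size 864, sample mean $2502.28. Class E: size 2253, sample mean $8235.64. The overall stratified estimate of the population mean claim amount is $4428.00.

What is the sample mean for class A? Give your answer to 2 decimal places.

3042.89

Σ Nₕx̄ₕ = N·μ, so 1358·x̄_A = 7777·4428.00 − (1897·3352.57 + 1405·2297.24 + 864·2502.28 + 2253·8235.64).
= 34436556 − 30304314.33 = 4132241.67.
x̄_A = 4132241.67 / 1358 = 3042.8878... → 3042.89.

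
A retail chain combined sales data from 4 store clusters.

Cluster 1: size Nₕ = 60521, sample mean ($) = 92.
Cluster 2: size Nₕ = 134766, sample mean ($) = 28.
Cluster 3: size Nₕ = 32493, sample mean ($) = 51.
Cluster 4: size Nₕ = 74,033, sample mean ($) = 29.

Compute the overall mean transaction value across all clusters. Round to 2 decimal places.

N = 60521 + 134766 + 32493 + 74033 = 301813.
The stratified mean weights each stratum mean by its population share Nₕ/N.
Σ Nₕx̄ₕ = 60521·92 + 134766·28 + 32493·51 + 74033·29 = 5567932 + 3773448 + 1657143 + 2146957 = 13145480.
Divide by N: 13145480 / 301813 = 43.5550... → 43.56.

43.56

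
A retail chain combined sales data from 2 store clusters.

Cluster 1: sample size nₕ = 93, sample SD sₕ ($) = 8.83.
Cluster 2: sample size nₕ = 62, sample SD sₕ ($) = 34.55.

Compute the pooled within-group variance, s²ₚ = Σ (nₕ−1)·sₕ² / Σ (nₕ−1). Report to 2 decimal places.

Degrees of freedom: 92 + 61 = 153.
Σ(nₕ−1)sₕ² = 92·77.9689 + 61·1193.7025 = 79988.9913.
s²ₚ = 79988.9913 / 153 = 522.8039... → 522.80.

522.80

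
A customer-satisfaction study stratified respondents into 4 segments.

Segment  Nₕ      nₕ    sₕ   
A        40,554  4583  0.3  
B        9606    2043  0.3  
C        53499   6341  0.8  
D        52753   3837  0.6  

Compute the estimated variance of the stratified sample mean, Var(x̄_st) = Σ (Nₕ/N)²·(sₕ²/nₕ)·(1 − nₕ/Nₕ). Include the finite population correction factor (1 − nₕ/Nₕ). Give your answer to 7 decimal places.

0.0000216

N = 156412; Wₕ = Nₕ/N.
segment A: (40554/156412)²·0.3²/4583·(1 − 4583/40554) = 0.0000011710
segment B: (9606/156412)²·0.3²/2043·(1 − 2043/9606) = 0.0000001308
segment C: (53499/156412)²·0.8²/6341·(1 − 6341/53499) = 0.0000104084
segment D: (52753/156412)²·0.6²/3837·(1 − 3837/52753) = 0.0000098962
Sum = 0.0000216064 → 0.0000216.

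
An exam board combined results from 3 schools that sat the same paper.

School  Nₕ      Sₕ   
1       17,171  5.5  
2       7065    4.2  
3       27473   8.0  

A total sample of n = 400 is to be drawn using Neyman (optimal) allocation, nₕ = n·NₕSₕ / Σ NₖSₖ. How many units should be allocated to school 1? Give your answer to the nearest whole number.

1: NₕSₕ = 17171·5.5 = 94440.5
2: NₕSₕ = 7065·4.2 = 29673
3: NₕSₕ = 27473·8.0 = 219784
Σ NₕSₕ = 343897.5.
n_1 = 400·94440.5/343897.5 = 109.847... → 110.

110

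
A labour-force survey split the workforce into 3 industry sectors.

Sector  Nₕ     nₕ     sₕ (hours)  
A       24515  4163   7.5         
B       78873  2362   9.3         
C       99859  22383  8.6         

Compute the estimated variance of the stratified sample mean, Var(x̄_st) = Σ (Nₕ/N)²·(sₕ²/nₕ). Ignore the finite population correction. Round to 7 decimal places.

0.0065086

N = 203247. Term for each stratum: Wₕ²sₕ²/nₕ.
Var(x̄_st) = 0.0001965765 + 0.0055143514 + 0.0007976360 = 0.0065085639 → 0.0065086.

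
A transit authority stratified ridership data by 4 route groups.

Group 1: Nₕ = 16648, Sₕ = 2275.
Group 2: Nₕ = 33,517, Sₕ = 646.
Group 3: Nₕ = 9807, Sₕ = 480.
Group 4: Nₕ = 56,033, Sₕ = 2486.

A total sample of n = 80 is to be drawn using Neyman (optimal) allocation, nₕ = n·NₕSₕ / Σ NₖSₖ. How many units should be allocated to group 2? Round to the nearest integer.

1: NₕSₕ = 16648·2275 = 37874200
2: NₕSₕ = 33517·646 = 21651982
3: NₕSₕ = 9807·480 = 4707360
4: NₕSₕ = 56033·2486 = 139298038
Σ NₕSₕ = 203531580.
n_2 = 80·21651982/203531580 = 8.511... → 9.

9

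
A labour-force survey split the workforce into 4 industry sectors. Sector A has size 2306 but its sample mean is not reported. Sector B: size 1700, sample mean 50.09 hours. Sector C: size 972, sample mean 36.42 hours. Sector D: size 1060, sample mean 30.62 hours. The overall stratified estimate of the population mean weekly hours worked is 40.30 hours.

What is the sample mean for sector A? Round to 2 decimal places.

39.17

N = 2306 + 1700 + 972 + 1060 = 6038.
Overall total = μ·N = 40.30·6038 = 243331.4.
Subtract the known strata: 1700·50.09 + 972·36.42 + 1060·30.62 = 153010.44.
Remaining total for sector A: 243331.4 − 153010.44 = 90320.96.
Divide by its size: 90320.96 / 2306 = 39.1678... → 39.17.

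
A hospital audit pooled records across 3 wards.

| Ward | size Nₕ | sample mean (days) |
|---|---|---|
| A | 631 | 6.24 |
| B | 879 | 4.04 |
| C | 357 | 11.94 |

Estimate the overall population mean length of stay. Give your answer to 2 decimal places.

N = 631 + 879 + 357 = 1867.
Weight each subgroup mean by Nₕ/N and sum.
Σ Nₕx̄ₕ = 631·6.24 + 879·4.04 + 357·11.94 = 3937.44 + 3551.16 + 4262.58 = 11751.18.
Divide by N: 11751.18 / 1867 = 6.2942... → 6.29.

6.29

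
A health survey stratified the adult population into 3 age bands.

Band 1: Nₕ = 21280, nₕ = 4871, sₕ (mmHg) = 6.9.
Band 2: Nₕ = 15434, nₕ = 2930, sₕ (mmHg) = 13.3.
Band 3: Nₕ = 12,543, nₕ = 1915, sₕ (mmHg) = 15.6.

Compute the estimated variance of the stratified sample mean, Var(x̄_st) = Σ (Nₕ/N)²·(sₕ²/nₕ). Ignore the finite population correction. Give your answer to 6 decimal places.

N = 49257; Wₕ = Nₕ/N.
band 1: (21280/49257)²·6.9²/4871 = 0.001824263
band 2: (15434/49257)²·13.3²/2930 = 0.005927298
band 3: (12543/49257)²·15.6²/1915 = 0.008240382
Sum = 0.015991942 → 0.015992.

0.015992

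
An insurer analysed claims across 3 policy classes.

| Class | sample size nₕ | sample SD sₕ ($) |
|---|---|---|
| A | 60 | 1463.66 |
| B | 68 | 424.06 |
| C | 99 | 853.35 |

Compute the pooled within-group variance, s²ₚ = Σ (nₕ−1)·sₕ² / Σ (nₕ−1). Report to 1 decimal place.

Degrees of freedom: 59 + 67 + 98 = 224.
Σ(nₕ−1)sₕ² = 59·2142300.5956 + 67·179826.8836 + 98·728206.2225 = 209808346.1466.
s²ₚ = 209808346.1466 / 224 = 936644.402... → 936644.4.

936644.4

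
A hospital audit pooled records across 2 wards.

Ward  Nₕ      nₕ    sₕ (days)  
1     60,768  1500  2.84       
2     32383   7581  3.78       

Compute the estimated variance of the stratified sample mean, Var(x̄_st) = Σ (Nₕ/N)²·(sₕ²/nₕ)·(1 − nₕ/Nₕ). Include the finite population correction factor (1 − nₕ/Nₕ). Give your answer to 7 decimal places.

N = 93151; Wₕ = Nₕ/N.
ward 1: (60768/93151)²·2.84²/1500·(1 − 1500/60768) = 0.0022318530
ward 2: (32383/93151)²·3.78²/7581·(1 − 7581/32383) = 0.0001744560
Sum = 0.0024063090 → 0.0024063.

0.0024063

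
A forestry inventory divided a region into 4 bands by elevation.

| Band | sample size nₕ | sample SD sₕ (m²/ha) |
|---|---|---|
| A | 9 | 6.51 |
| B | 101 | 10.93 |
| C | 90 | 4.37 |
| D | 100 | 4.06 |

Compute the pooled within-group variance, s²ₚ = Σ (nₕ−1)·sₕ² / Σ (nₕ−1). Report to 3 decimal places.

Degrees of freedom: 8 + 100 + 89 + 99 = 296.
Σ(nₕ−1)sₕ² = 8·42.3801 + 100·119.4649 + 89·19.0969 + 99·16.4836 = 15617.0313.
s²ₚ = 15617.0313 / 296 = 52.76024... → 52.760.

52.760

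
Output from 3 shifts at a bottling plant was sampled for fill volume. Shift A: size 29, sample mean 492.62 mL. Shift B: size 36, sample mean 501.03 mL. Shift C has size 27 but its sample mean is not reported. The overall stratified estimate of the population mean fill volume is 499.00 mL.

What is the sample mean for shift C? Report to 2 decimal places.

N = 29 + 36 + 27 = 92.
Overall total = μ·N = 499.00·92 = 45908.
Subtract the known strata: 29·492.62 + 36·501.03 = 32323.06.
Remaining total for shift C: 45908 − 32323.06 = 13584.94.
Divide by its size: 13584.94 / 27 = 503.1459... → 503.15.

503.15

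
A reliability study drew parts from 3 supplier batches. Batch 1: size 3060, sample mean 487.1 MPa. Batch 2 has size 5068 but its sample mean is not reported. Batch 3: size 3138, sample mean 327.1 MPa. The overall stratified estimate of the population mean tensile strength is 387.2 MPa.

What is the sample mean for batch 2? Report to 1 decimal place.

Σ Nₕx̄ₕ = N·μ, so 5068·x̄_2 = 11266·387.2 − (3060·487.1 + 3138·327.1).
= 4362195.2 − 2516965.8 = 1845229.4.
x̄_2 = 1845229.4 / 5068 = 364.094... → 364.1.

364.1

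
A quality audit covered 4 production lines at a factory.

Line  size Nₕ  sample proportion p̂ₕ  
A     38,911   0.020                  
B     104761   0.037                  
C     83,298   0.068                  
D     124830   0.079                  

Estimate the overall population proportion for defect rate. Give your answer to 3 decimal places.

Wₕ = Nₕ/N with N = 351800: 0.1106, 0.2978, 0.2368, 0.3548.
p̂_st = 0.1106·0.020 + 0.2978·0.037 + 0.2368·0.068 + 0.3548·0.079 ≈ 0.05736... → 0.057.

0.057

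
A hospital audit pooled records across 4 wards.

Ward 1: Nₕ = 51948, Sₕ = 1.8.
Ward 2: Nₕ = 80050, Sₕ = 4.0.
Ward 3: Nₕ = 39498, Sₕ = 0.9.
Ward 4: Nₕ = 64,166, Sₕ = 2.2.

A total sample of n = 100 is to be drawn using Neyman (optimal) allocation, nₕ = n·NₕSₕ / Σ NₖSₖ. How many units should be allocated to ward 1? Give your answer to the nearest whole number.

Σ NₕSₕ = 51948·1.8 + 80050·4.0 + 39498·0.9 + 64166·2.2 = 590419.8.
Share for 1: 93506.4/590419.8 = 0.15837.
n_1 = 100 × 0.15837 = 15.837... → 16.

16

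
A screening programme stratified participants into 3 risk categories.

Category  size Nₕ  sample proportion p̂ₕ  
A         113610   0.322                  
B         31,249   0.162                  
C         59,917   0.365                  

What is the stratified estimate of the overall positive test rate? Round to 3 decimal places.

0.310

Wₕ = Nₕ/N with N = 204776: 0.5548, 0.1526, 0.2926.
p̂_st = 0.5548·0.322 + 0.1526·0.162 + 0.2926·0.365 ≈ 0.31017... → 0.310.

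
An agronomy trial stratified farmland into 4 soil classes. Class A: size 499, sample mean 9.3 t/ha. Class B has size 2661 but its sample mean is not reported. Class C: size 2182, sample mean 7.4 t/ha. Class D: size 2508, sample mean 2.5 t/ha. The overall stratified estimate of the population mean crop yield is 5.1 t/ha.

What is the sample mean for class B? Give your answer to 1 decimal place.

N = 499 + 2661 + 2182 + 2508 = 7850.
Overall total = μ·N = 5.1·7850 = 40035.
Subtract the known strata: 499·9.3 + 2182·7.4 + 2508·2.5 = 27057.5.
Remaining total for class B: 40035 − 27057.5 = 12977.5.
Divide by its size: 12977.5 / 2661 = 4.877... → 4.9.

4.9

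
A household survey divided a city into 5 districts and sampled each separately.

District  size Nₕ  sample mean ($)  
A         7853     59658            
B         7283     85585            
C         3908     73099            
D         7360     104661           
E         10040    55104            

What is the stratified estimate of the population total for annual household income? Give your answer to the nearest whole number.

A: 7853·59658 = 468494274
B: 7283·85585 = 623315555
C: 3908·73099 = 285670892
D: 7360·104661 = 770304960
E: 10040·55104 = 553244160
τ̂ = Σ Nₕx̄ₕ = 2701029841.

2701029841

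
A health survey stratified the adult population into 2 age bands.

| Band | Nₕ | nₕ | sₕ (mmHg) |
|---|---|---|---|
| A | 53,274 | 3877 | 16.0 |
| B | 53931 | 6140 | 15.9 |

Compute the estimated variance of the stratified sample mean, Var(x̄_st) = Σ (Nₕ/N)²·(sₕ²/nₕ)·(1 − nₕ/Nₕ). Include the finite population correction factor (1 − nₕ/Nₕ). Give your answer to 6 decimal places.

N = 107205. Term for each stratum: Wₕ²sₕ²/nₕ·(1−nₕ/Nₕ).
Var(x̄_st) = 0.015119240 + 0.009233798 = 0.024353038 → 0.024353.

0.024353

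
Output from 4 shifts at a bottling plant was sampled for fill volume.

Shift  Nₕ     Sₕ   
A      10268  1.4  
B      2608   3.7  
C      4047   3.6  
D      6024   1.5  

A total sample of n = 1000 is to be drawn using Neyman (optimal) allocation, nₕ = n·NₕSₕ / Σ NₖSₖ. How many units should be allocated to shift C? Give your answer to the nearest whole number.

306

A: NₕSₕ = 10268·1.4 = 14375.2
B: NₕSₕ = 2608·3.7 = 9649.6
C: NₕSₕ = 4047·3.6 = 14569.2
D: NₕSₕ = 6024·1.5 = 9036
Σ NₕSₕ = 47630.
n_C = 1000·14569.2/47630 = 305.883... → 306.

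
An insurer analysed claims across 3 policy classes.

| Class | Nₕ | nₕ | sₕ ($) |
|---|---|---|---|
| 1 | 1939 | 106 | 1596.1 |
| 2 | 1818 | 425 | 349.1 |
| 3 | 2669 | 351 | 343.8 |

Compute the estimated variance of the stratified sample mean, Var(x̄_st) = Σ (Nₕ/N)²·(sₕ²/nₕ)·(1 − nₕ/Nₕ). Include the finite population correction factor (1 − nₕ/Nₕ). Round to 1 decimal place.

2136.6

N = 6426. Term for each stratum: Wₕ²sₕ²/nₕ·(1−nₕ/Nₕ).
Var(x̄_st) = 2068.5840 + 17.5863 + 50.4528 = 2136.6231 → 2136.6.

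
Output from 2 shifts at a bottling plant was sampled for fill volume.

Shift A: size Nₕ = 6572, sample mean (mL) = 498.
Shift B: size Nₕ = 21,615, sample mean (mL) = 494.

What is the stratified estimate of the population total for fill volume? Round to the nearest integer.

13950666

Estimate total by summing Nₕ·x̄ₕ over strata.
6572·498 + 21615·494 = 3272856 + 10677810 = 13950666.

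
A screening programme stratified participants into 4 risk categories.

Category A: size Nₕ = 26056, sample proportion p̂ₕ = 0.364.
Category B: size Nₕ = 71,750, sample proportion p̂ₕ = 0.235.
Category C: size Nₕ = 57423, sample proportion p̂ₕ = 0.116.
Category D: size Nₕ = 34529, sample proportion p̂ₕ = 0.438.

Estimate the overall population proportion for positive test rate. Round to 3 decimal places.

N = 26056 + 71750 + 57423 + 34529 = 189758.
Overall proportion = Σ (Nₕ/N)·p̂ₕ.
Σ Nₕp̂ₕ = 9484.384 + 16861.25 + 6661.068 + 15123.702 = 48130.404.
48130.404 / 189758 = 0.25364... → 0.254.

0.254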